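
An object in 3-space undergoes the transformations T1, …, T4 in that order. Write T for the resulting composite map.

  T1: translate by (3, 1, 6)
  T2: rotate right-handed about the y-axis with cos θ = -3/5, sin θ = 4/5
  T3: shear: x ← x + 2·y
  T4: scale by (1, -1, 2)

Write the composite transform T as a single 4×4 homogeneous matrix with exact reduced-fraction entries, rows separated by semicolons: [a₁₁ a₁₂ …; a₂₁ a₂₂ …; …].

T1 = [1 0 0 3; 0 1 0 1; 0 0 1 6; 0 0 0 1]
T2·T1 = [-3/5 0 4/5 3; 0 1 0 1; -4/5 0 -3/5 -6; 0 0 0 1]
T3·…·T1 = [-3/5 2 4/5 5; 0 1 0 1; -4/5 0 -3/5 -6; 0 0 0 1]
T4·…·T1 = [-3/5 2 4/5 5; 0 -1 0 -1; -8/5 0 -6/5 -12; 0 0 0 1]

T = [-3/5 2 4/5 5; 0 -1 0 -1; -8/5 0 -6/5 -12; 0 0 0 1]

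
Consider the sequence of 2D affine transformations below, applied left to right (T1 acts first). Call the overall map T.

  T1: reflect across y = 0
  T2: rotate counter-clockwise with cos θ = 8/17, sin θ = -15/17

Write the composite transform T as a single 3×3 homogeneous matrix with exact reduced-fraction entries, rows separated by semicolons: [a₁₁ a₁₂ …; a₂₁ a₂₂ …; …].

T = [8/17 -15/17 0; -15/17 -8/17 0; 0 0 1]

T1 = [1 0 0; 0 -1 0; 0 0 1]
T2·T1 = [8/17 -15/17 0; -15/17 -8/17 0; 0 0 1]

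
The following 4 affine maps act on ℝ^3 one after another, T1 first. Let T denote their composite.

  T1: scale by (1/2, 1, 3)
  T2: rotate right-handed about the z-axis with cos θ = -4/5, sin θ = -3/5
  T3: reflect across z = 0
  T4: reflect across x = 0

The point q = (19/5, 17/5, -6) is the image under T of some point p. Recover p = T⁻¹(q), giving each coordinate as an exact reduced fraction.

T1 = [1/2 0 0 0; 0 1 0 0; 0 0 3 0; 0 0 0 1]
T2·T1 = [-2/5 3/5 0 0; -3/10 -4/5 0 0; 0 0 3 0; 0 0 0 1]
T3·…·T1 = [-2/5 3/5 0 0; -3/10 -4/5 0 0; 0 0 -3 0; 0 0 0 1]
T4·…·T1 = [2/5 -3/5 0 0; -3/10 -4/5 0 0; 0 0 -3 0; 0 0 0 1]
det M = 3/2; M⁻¹ = [8/5 -6/5 0 0; -3/5 -4/5 0 0; 0 0 -1/3 0; 0 0 0 1]
M⁻¹ · (19/5, 17/5, -6)ᵀ = (2, -5, 2)ᵀ

p = (2, -5, 2)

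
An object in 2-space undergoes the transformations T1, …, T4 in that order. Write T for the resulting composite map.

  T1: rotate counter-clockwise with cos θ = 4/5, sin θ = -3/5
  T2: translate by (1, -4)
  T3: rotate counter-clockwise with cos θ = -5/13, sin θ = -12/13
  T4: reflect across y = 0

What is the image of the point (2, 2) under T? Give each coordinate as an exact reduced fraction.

T1 rotate counter-clockwise with cos θ = 4/5, sin θ = -3/5: (2, 2) → (14/5, 2/5)
T2 translate by (1, -4): (14/5, 2/5) → (19/5, -18/5)
T3 rotate counter-clockwise with cos θ = -5/13, sin θ = -12/13: (19/5, -18/5) → (-311/65, -138/65)
T4 reflect across y = 0: (-311/65, -138/65) → (-311/65, 138/65)

T(p) = (-311/65, 138/65)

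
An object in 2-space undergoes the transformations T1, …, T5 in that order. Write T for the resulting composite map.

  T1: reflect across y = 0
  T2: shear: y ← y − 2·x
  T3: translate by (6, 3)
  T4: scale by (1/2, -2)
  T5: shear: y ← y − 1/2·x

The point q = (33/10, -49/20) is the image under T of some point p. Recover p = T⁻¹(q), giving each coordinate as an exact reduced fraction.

p = (3/5, 7/5)

T1 = [1 0 0; 0 -1 0; 0 0 1]
T2·T1 = [1 0 0; -2 -1 0; 0 0 1]
T3·…·T1 = [1 0 6; -2 -1 3; 0 0 1]
T4·…·T1 = [1/2 0 3; 4 2 -6; 0 0 1]
T5·…·T1 = [1/2 0 3; 15/4 2 -15/2; 0 0 1]
det M = 1; M⁻¹ = [2 0 -6; -15/4 1/2 15; 0 0 1]
M⁻¹ · (33/10, -49/20)ᵀ = (3/5, 7/5)ᵀ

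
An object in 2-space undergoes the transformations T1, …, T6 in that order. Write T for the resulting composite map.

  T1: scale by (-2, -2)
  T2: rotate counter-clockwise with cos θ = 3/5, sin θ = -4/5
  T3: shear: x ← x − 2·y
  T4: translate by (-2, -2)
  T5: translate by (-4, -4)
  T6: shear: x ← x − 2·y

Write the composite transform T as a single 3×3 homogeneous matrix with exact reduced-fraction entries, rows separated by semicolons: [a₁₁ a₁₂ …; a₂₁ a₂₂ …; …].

T = [-38/5 16/5 6; 8/5 -6/5 -6; 0 0 1]

T1 = [-2 0 0; 0 -2 0; 0 0 1]
T2·T1 = [-6/5 -8/5 0; 8/5 -6/5 0; 0 0 1]
T3·…·T1 = [-22/5 4/5 0; 8/5 -6/5 0; 0 0 1]
T4·…·T1 = [-22/5 4/5 -2; 8/5 -6/5 -2; 0 0 1]
T5·…·T1 = [-22/5 4/5 -6; 8/5 -6/5 -6; 0 0 1]
T6·…·T1 = [-38/5 16/5 6; 8/5 -6/5 -6; 0 0 1]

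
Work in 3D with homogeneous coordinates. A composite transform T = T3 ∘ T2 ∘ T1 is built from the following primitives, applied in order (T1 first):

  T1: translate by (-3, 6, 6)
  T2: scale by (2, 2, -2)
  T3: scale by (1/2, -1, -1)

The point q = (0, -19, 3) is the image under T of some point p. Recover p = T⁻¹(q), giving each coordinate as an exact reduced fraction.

T1 = [1 0 0 -3; 0 1 0 6; 0 0 1 6; 0 0 0 1]
T2·T1 = [2 0 0 -6; 0 2 0 12; 0 0 -2 -12; 0 0 0 1]
T3·…·T1 = [1 0 0 -3; 0 -2 0 -12; 0 0 2 12; 0 0 0 1]
det M = -4; M⁻¹ = [1 0 0 3; 0 -1/2 0 -6; 0 0 1/2 -6; 0 0 0 1]
M⁻¹ · (0, -19, 3)ᵀ = (3, 7/2, -9/2)ᵀ

p = (3, 7/2, -9/2)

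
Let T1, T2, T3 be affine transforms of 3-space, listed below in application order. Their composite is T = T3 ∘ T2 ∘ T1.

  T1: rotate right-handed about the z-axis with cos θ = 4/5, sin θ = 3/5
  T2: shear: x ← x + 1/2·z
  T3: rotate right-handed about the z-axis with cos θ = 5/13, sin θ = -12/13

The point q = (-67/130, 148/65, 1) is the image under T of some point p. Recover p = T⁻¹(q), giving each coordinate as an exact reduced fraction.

T1 = [4/5 -3/5 0 0; 3/5 4/5 0 0; 0 0 1 0; 0 0 0 1]
T2·T1 = [4/5 -3/5 1/2 0; 3/5 4/5 0 0; 0 0 1 0; 0 0 0 1]
T3·…·T1 = [56/65 33/65 5/26 0; -33/65 56/65 -6/13 0; 0 0 1 0; 0 0 0 1]
det M = 1; M⁻¹ = [56/65 -33/65 -2/5 0; 33/65 56/65 3/10 0; 0 0 1 0; 0 0 0 1]
M⁻¹ · (-67/130, 148/65, 1)ᵀ = (-2, 2, 1)ᵀ

p = (-2, 2, 1)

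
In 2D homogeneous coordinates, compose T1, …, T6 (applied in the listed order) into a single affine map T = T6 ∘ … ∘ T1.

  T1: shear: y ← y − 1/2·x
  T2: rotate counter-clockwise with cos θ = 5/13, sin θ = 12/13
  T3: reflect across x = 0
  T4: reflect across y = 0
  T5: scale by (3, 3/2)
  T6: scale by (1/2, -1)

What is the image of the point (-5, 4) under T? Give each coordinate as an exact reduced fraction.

T(p) = (309/26, -165/52)

T1 shear: y ← y − 1/2·x: (-5, 4) → (-5, 13/2)
T2 rotate counter-clockwise with cos θ = 5/13, sin θ = 12/13: (-5, 13/2) → (-103/13, -55/26)
T3 reflect across x = 0: (-103/13, -55/26) → (103/13, -55/26)
T4 reflect across y = 0: (103/13, -55/26) → (103/13, 55/26)
T5 scale by (3, 3/2): (103/13, 55/26) → (309/13, 165/52)
T6 scale by (1/2, -1): (309/13, 165/52) → (309/26, -165/52)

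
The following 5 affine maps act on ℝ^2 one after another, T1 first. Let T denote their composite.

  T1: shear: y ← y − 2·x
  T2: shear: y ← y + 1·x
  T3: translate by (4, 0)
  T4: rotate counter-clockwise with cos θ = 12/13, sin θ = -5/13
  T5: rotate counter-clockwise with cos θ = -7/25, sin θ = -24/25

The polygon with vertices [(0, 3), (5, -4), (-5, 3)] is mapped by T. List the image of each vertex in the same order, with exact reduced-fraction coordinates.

image vertices: (-57/325, -1624/325), (-4113/325, -441/325), (2228/325, -1379/325)

T1 shear: y ← y − 2·x: (0, 3) → (0, 3); (5, -4) → (5, -14); (-5, 3) → (-5, 13)
T2 shear: y ← y + 1·x: (0, 3) → (0, 3); (5, -14) → (5, -9); (-5, 13) → (-5, 8)
T3 translate by (4, 0): (0, 3) → (4, 3); (5, -9) → (9, -9); (-5, 8) → (-1, 8)
T4 rotate counter-clockwise with cos θ = 12/13, sin θ = -5/13: (4, 3) → (63/13, 16/13); (9, -9) → (63/13, -153/13); (-1, 8) → (28/13, 101/13)
T5 rotate counter-clockwise with cos θ = -7/25, sin θ = -24/25: (63/13, 16/13) → (-57/325, -1624/325); (63/13, -153/13) → (-4113/325, -441/325); (28/13, 101/13) → (2228/325, -1379/325)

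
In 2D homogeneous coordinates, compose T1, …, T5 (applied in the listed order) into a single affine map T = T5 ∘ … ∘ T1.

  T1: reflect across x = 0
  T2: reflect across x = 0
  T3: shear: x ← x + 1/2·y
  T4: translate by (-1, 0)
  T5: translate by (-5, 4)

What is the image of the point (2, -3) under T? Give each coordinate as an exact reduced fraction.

T(p) = (-11/2, 1)

T1 reflect across x = 0: (2, -3) → (-2, -3)
T2 reflect across x = 0: (-2, -3) → (2, -3)
T3 shear: x ← x + 1/2·y: (2, -3) → (1/2, -3)
T4 translate by (-1, 0): (1/2, -3) → (-1/2, -3)
T5 translate by (-5, 4): (-1/2, -3) → (-11/2, 1)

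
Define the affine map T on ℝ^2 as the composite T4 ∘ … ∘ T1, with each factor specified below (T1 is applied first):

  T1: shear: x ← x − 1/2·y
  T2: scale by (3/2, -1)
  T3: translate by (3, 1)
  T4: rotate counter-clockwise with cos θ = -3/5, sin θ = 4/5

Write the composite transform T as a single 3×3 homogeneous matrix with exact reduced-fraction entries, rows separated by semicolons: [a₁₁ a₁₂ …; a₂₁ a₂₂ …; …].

T1 = [1 -1/2 0; 0 1 0; 0 0 1]
T2·T1 = [3/2 -3/4 0; 0 -1 0; 0 0 1]
T3·…·T1 = [3/2 -3/4 3; 0 -1 1; 0 0 1]
T4·…·T1 = [-9/10 5/4 -13/5; 6/5 0 9/5; 0 0 1]

T = [-9/10 5/4 -13/5; 6/5 0 9/5; 0 0 1]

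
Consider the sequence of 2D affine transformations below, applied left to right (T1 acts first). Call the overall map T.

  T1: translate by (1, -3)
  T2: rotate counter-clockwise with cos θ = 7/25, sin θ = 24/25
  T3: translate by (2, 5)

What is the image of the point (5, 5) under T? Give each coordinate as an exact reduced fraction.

T(p) = (44/25, 283/25)

T1 translate by (1, -3): (5, 5) → (6, 2)
T2 rotate counter-clockwise with cos θ = 7/25, sin θ = 24/25: (6, 2) → (-6/25, 158/25)
T3 translate by (2, 5): (-6/25, 158/25) → (44/25, 283/25)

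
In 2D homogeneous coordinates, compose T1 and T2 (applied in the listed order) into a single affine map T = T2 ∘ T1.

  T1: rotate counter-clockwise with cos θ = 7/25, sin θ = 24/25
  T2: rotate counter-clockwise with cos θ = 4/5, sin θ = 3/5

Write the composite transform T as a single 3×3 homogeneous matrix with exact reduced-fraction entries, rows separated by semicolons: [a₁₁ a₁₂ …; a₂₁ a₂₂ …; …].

T1 = [7/25 -24/25 0; 24/25 7/25 0; 0 0 1]
T2·T1 = [-44/125 -117/125 0; 117/125 -44/125 0; 0 0 1]

T = [-44/125 -117/125 0; 117/125 -44/125 0; 0 0 1]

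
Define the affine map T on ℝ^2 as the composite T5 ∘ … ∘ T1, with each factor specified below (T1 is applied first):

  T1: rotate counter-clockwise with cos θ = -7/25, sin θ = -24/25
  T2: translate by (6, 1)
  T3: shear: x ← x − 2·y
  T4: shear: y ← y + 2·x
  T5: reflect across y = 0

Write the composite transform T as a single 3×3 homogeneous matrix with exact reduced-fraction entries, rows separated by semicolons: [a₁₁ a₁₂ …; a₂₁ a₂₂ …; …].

T1 = [-7/25 24/25 0; -24/25 -7/25 0; 0 0 1]
T2·T1 = [-7/25 24/25 6; -24/25 -7/25 1; 0 0 1]
T3·…·T1 = [41/25 38/25 4; -24/25 -7/25 1; 0 0 1]
T4·…·T1 = [41/25 38/25 4; 58/25 69/25 9; 0 0 1]
T5·…·T1 = [41/25 38/25 4; -58/25 -69/25 -9; 0 0 1]

T = [41/25 38/25 4; -58/25 -69/25 -9; 0 0 1]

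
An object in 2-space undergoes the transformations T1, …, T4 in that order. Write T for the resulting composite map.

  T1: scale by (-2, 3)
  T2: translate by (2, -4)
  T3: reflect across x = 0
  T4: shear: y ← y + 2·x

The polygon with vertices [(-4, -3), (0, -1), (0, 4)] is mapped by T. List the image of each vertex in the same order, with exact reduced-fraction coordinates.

T1 scale by (-2, 3): (-4, -3) → (8, -9); (0, -1) → (0, -3); (0, 4) → (0, 12)
T2 translate by (2, -4): (8, -9) → (10, -13); (0, -3) → (2, -7); (0, 12) → (2, 8)
T3 reflect across x = 0: (10, -13) → (-10, -13); (2, -7) → (-2, -7); (2, 8) → (-2, 8)
T4 shear: y ← y + 2·x: (-10, -13) → (-10, -33); (-2, -7) → (-2, -11); (-2, 8) → (-2, 4)

image vertices: (-10, -33), (-2, -11), (-2, 4)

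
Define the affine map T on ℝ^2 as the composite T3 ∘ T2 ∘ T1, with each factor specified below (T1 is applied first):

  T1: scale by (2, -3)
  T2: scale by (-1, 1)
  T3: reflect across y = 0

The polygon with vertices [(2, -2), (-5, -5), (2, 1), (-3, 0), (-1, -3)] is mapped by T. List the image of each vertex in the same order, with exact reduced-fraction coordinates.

T1 scale by (2, -3): (2, -2) → (4, 6); (-5, -5) → (-10, 15); (2, 1) → (4, -3); (-3, 0) → (-6, 0); (-1, -3) → (-2, 9)
T2 scale by (-1, 1): (4, 6) → (-4, 6); (-10, 15) → (10, 15); (4, -3) → (-4, -3); (-6, 0) → (6, 0); (-2, 9) → (2, 9)
T3 reflect across y = 0: (-4, 6) → (-4, -6); (10, 15) → (10, -15); (-4, -3) → (-4, 3); (6, 0) → (6, 0); (2, 9) → (2, -9)

image vertices: (-4, -6), (10, -15), (-4, 3), (6, 0), (2, -9)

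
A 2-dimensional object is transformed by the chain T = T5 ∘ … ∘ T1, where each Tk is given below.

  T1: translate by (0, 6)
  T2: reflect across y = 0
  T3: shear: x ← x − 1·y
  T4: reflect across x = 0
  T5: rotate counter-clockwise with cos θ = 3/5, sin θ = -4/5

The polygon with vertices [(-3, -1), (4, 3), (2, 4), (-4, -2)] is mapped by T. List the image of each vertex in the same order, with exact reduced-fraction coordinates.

T1 translate by (0, 6): (-3, -1) → (-3, 5); (4, 3) → (4, 9); (2, 4) → (2, 10); (-4, -2) → (-4, 4)
T2 reflect across y = 0: (-3, 5) → (-3, -5); (4, 9) → (4, -9); (2, 10) → (2, -10); (-4, 4) → (-4, -4)
T3 shear: x ← x − 1·y: (-3, -5) → (2, -5); (4, -9) → (13, -9); (2, -10) → (12, -10); (-4, -4) → (0, -4)
T4 reflect across x = 0: (2, -5) → (-2, -5); (13, -9) → (-13, -9); (12, -10) → (-12, -10); (0, -4) → (0, -4)
T5 rotate counter-clockwise with cos θ = 3/5, sin θ = -4/5: (-2, -5) → (-26/5, -7/5); (-13, -9) → (-15, 5); (-12, -10) → (-76/5, 18/5); (0, -4) → (-16/5, -12/5)

image vertices: (-26/5, -7/5), (-15, 5), (-76/5, 18/5), (-16/5, -12/5)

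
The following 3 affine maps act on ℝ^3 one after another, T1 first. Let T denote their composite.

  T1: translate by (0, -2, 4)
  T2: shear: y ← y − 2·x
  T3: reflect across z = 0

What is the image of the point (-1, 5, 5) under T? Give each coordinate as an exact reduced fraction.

T(p) = (-1, 5, -9)

T1 translate by (0, -2, 4): (-1, 5, 5) → (-1, 3, 9)
T2 shear: y ← y − 2·x: (-1, 3, 9) → (-1, 5, 9)
T3 reflect across z = 0: (-1, 5, 9) → (-1, 5, -9)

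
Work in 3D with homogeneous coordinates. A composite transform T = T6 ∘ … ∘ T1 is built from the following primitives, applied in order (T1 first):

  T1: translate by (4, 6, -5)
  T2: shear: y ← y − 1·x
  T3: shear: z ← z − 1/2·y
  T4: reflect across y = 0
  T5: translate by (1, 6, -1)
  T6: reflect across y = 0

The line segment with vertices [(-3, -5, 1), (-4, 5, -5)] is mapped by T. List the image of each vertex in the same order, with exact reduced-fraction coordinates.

image vertices: (2, -6, -5), (1, 5, -33/2)

T1 translate by (4, 6, -5): (-3, -5, 1) → (1, 1, -4); (-4, 5, -5) → (0, 11, -10)
T2 shear: y ← y − 1·x: (1, 1, -4) → (1, 0, -4); (0, 11, -10) → (0, 11, -10)
T3 shear: z ← z − 1/2·y: (1, 0, -4) → (1, 0, -4); (0, 11, -10) → (0, 11, -31/2)
T4 reflect across y = 0: (1, 0, -4) → (1, 0, -4); (0, 11, -31/2) → (0, -11, -31/2)
T5 translate by (1, 6, -1): (1, 0, -4) → (2, 6, -5); (0, -11, -31/2) → (1, -5, -33/2)
T6 reflect across y = 0: (2, 6, -5) → (2, -6, -5); (1, -5, -33/2) → (1, 5, -33/2)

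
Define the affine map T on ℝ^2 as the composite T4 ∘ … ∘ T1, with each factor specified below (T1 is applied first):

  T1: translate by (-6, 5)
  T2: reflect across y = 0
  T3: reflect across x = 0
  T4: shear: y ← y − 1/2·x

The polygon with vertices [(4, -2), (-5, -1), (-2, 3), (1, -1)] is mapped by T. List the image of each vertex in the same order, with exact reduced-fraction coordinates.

image vertices: (2, -4), (11, -19/2), (8, -12), (5, -13/2)

T1 translate by (-6, 5): (4, -2) → (-2, 3); (-5, -1) → (-11, 4); (-2, 3) → (-8, 8); (1, -1) → (-5, 4)
T2 reflect across y = 0: (-2, 3) → (-2, -3); (-11, 4) → (-11, -4); (-8, 8) → (-8, -8); (-5, 4) → (-5, -4)
T3 reflect across x = 0: (-2, -3) → (2, -3); (-11, -4) → (11, -4); (-8, -8) → (8, -8); (-5, -4) → (5, -4)
T4 shear: y ← y − 1/2·x: (2, -3) → (2, -4); (11, -4) → (11, -19/2); (8, -8) → (8, -12); (5, -4) → (5, -13/2)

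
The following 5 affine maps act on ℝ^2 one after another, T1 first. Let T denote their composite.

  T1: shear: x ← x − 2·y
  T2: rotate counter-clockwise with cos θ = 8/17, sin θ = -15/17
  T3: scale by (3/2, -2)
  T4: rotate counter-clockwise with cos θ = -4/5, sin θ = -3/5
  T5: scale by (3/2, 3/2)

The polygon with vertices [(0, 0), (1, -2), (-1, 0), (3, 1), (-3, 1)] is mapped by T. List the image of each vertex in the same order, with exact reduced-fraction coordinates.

T1 shear: x ← x − 2·y: (0, 0) → (0, 0); (1, -2) → (5, -2); (-1, 0) → (-1, 0); (3, 1) → (1, 1); (-3, 1) → (-5, 1)
T2 rotate counter-clockwise with cos θ = 8/17, sin θ = -15/17: (0, 0) → (0, 0); (5, -2) → (10/17, -91/17); (-1, 0) → (-8/17, 15/17); (1, 1) → (23/17, -7/17); (-5, 1) → (-25/17, 83/17)
T3 scale by (3/2, -2): (0, 0) → (0, 0); (10/17, -91/17) → (15/17, 182/17); (-8/17, 15/17) → (-12/17, -30/17); (23/17, -7/17) → (69/34, 14/17); (-25/17, 83/17) → (-75/34, -166/17)
T4 rotate counter-clockwise with cos θ = -4/5, sin θ = -3/5: (0, 0) → (0, 0); (15/17, 182/17) → (486/85, -773/85); (-12/17, -30/17) → (-42/85, 156/85); (69/34, 14/17) → (-96/85, -319/170); (-75/34, -166/17) → (-348/85, 1553/170)
T5 scale by (3/2, 3/2): (0, 0) → (0, 0); (486/85, -773/85) → (729/85, -2319/170); (-42/85, 156/85) → (-63/85, 234/85); (-96/85, -319/170) → (-144/85, -957/340); (-348/85, 1553/170) → (-522/85, 4659/340)

image vertices: (0, 0), (729/85, -2319/170), (-63/85, 234/85), (-144/85, -957/340), (-522/85, 4659/340)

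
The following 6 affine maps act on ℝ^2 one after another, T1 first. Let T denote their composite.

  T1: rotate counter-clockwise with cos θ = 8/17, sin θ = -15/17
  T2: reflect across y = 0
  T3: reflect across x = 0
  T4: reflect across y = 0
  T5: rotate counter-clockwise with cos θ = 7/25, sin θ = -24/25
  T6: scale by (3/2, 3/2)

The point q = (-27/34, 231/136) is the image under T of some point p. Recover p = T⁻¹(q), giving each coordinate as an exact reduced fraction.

T1 = [8/17 15/17 0; -15/17 8/17 0; 0 0 1]
T2·T1 = [8/17 15/17 0; 15/17 -8/17 0; 0 0 1]
T3·…·T1 = [-8/17 -15/17 0; 15/17 -8/17 0; 0 0 1]
T4·…·T1 = [-8/17 -15/17 0; -15/17 8/17 0; 0 0 1]
T5·…·T1 = [-416/425 87/425 0; 87/425 416/425 0; 0 0 1]
T6·…·T1 = [-624/425 261/850 0; 261/850 624/425 0; 0 0 1]
det M = -9/4; M⁻¹ = [-832/1275 58/425 0; 58/425 832/1275 0; 0 0 1]
M⁻¹ · (-27/34, 231/136)ᵀ = (3/4, 1)ᵀ

p = (3/4, 1)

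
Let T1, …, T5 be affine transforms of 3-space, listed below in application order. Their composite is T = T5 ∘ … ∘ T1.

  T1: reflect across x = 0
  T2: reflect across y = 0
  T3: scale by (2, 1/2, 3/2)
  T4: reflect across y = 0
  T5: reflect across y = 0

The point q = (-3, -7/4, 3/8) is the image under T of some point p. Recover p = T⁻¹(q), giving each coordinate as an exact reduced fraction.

p = (3/2, 7/2, 1/4)

T1 = [-1 0 0 0; 0 1 0 0; 0 0 1 0; 0 0 0 1]
T2·T1 = [-1 0 0 0; 0 -1 0 0; 0 0 1 0; 0 0 0 1]
T3·…·T1 = [-2 0 0 0; 0 -1/2 0 0; 0 0 3/2 0; 0 0 0 1]
T4·…·T1 = [-2 0 0 0; 0 1/2 0 0; 0 0 3/2 0; 0 0 0 1]
T5·…·T1 = [-2 0 0 0; 0 -1/2 0 0; 0 0 3/2 0; 0 0 0 1]
det M = 3/2; M⁻¹ = [-1/2 0 0 0; 0 -2 0 0; 0 0 2/3 0; 0 0 0 1]
M⁻¹ · (-3, -7/4, 3/8)ᵀ = (3/2, 7/2, 1/4)ᵀ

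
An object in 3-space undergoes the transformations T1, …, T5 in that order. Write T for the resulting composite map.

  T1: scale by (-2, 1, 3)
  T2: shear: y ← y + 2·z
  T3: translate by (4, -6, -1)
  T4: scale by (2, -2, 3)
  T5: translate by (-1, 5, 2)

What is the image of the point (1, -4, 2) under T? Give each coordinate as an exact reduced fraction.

T1 scale by (-2, 1, 3): (1, -4, 2) → (-2, -4, 6)
T2 shear: y ← y + 2·z: (-2, -4, 6) → (-2, 8, 6)
T3 translate by (4, -6, -1): (-2, 8, 6) → (2, 2, 5)
T4 scale by (2, -2, 3): (2, 2, 5) → (4, -4, 15)
T5 translate by (-1, 5, 2): (4, -4, 15) → (3, 1, 17)

T(p) = (3, 1, 17)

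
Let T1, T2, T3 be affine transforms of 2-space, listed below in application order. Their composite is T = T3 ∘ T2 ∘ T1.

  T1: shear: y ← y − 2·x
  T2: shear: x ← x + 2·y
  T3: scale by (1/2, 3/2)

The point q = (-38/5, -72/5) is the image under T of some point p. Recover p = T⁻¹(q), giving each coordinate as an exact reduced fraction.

p = (4, -8/5)

T1 = [1 0 0; -2 1 0; 0 0 1]
T2·T1 = [-3 2 0; -2 1 0; 0 0 1]
T3·…·T1 = [-3/2 1 0; -3 3/2 0; 0 0 1]
det M = 3/4; M⁻¹ = [2 -4/3 0; 4 -2 0; 0 0 1]
M⁻¹ · (-38/5, -72/5)ᵀ = (4, -8/5)ᵀ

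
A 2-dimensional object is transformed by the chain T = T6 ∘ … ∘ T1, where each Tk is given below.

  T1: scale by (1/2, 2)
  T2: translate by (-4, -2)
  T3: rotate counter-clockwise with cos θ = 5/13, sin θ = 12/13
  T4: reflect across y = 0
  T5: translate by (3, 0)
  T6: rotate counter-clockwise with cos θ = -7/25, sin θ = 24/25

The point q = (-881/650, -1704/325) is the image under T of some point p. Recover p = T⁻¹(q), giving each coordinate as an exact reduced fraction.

T1 = [1/2 0 0; 0 2 0; 0 0 1]
T2·T1 = [1/2 0 -4; 0 2 -2; 0 0 1]
T3·…·T1 = [5/26 -24/13 4/13; 6/13 10/13 -58/13; 0 0 1]
T4·…·T1 = [5/26 -24/13 4/13; -6/13 -10/13 58/13; 0 0 1]
T5·…·T1 = [5/26 -24/13 43/13; -6/13 -10/13 58/13; 0 0 1]
T6·…·T1 = [253/650 408/325 -1693/325; 102/325 -506/325 626/325; 0 0 1]
det M = -1; M⁻¹ = [506/325 408/325 74/13; 102/325 -253/650 31/13; 0 0 1]
M⁻¹ · (-881/650, -1704/325)ᵀ = (-3, 4)ᵀ

p = (-3, 4)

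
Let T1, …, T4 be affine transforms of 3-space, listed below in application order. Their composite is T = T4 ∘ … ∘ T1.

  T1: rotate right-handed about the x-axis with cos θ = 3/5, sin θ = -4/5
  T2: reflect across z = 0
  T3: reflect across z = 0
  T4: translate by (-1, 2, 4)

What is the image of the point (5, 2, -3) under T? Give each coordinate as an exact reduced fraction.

T1 rotate right-handed about the x-axis with cos θ = 3/5, sin θ = -4/5: (5, 2, -3) → (5, -6/5, -17/5)
T2 reflect across z = 0: (5, -6/5, -17/5) → (5, -6/5, 17/5)
T3 reflect across z = 0: (5, -6/5, 17/5) → (5, -6/5, -17/5)
T4 translate by (-1, 2, 4): (5, -6/5, -17/5) → (4, 4/5, 3/5)

T(p) = (4, 4/5, 3/5)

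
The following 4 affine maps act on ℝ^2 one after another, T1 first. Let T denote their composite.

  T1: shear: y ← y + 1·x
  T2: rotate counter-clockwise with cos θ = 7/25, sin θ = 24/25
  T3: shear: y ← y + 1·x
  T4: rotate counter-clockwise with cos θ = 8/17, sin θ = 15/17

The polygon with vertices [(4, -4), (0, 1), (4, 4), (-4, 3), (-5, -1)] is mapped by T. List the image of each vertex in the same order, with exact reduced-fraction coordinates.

T1 shear: y ← y + 1·x: (4, -4) → (4, 0); (0, 1) → (0, 1); (4, 4) → (4, 8); (-4, 3) → (-4, -1); (-5, -1) → (-5, -6)
T2 rotate counter-clockwise with cos θ = 7/25, sin θ = 24/25: (4, 0) → (28/25, 96/25); (0, 1) → (-24/25, 7/25); (4, 8) → (-164/25, 152/25); (-4, -1) → (-4/25, -103/25); (-5, -6) → (109/25, -162/25)
T3 shear: y ← y + 1·x: (28/25, 96/25) → (28/25, 124/25); (-24/25, 7/25) → (-24/25, -17/25); (-164/25, 152/25) → (-164/25, -12/25); (-4/25, -103/25) → (-4/25, -107/25); (109/25, -162/25) → (109/25, -53/25)
T4 rotate counter-clockwise with cos θ = 8/17, sin θ = 15/17: (28/25, 124/25) → (-1636/425, 1412/425); (-24/25, -17/25) → (63/425, -496/425); (-164/25, -12/25) → (-1132/425, -2556/425); (-4/25, -107/25) → (1573/425, -916/425); (109/25, -53/25) → (1667/425, 1211/425)

image vertices: (-1636/425, 1412/425), (63/425, -496/425), (-1132/425, -2556/425), (1573/425, -916/425), (1667/425, 1211/425)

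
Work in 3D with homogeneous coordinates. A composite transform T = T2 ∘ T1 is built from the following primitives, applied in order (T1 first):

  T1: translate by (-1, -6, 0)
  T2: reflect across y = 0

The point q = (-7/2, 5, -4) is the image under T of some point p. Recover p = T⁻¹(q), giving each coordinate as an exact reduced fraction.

p = (-5/2, 1, -4)

T1 = [1 0 0 -1; 0 1 0 -6; 0 0 1 0; 0 0 0 1]
T2·T1 = [1 0 0 -1; 0 -1 0 6; 0 0 1 0; 0 0 0 1]
det M = -1; M⁻¹ = [1 0 0 1; 0 -1 0 6; 0 0 1 0; 0 0 0 1]
M⁻¹ · (-7/2, 5, -4)ᵀ = (-5/2, 1, -4)ᵀ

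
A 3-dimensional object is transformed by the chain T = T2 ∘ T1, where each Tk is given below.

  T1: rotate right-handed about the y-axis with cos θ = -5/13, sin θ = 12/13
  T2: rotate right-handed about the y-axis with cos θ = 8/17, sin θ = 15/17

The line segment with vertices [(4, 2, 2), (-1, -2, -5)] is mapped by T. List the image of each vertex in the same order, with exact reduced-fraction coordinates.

T1 rotate right-handed about the y-axis with cos θ = -5/13, sin θ = 12/13: (4, 2, 2) → (4/13, 2, -58/13); (-1, -2, -5) → (-55/13, -2, 37/13)
T2 rotate right-handed about the y-axis with cos θ = 8/17, sin θ = 15/17: (4/13, 2, -58/13) → (-838/221, 2, -524/221); (-55/13, -2, 37/13) → (115/221, -2, 1121/221)

image vertices: (-838/221, 2, -524/221), (115/221, -2, 1121/221)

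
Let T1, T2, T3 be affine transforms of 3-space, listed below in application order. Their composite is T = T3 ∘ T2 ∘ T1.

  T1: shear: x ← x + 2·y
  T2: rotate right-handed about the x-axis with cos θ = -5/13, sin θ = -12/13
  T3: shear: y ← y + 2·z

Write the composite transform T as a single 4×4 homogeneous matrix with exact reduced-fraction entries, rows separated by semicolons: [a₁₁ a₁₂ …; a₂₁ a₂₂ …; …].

T1 = [1 2 0 0; 0 1 0 0; 0 0 1 0; 0 0 0 1]
T2·T1 = [1 2 0 0; 0 -5/13 12/13 0; 0 -12/13 -5/13 0; 0 0 0 1]
T3·…·T1 = [1 2 0 0; 0 -29/13 2/13 0; 0 -12/13 -5/13 0; 0 0 0 1]

T = [1 2 0 0; 0 -29/13 2/13 0; 0 -12/13 -5/13 0; 0 0 0 1]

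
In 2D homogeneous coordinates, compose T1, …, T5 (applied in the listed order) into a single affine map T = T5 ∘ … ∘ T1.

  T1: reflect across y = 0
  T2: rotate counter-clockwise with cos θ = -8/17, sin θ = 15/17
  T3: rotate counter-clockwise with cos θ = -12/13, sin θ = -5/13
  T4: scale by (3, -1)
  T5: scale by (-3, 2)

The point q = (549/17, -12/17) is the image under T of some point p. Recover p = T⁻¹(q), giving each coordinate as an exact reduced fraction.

T1 = [1 0 0; 0 -1 0; 0 0 1]
T2·T1 = [-8/17 15/17 0; 15/17 8/17 0; 0 0 1]
T3·…·T1 = [171/221 -140/221 0; -140/221 -171/221 0; 0 0 1]
T4·…·T1 = [513/221 -420/221 0; 140/221 171/221 0; 0 0 1]
T5·…·T1 = [-1539/221 1260/221 0; 280/221 342/221 0; 0 0 1]
det M = -18; M⁻¹ = [-19/221 70/221 0; 140/1989 171/442 0; 0 0 1]
M⁻¹ · (549/17, -12/17)ᵀ = (-3, 2)ᵀ

p = (-3, 2)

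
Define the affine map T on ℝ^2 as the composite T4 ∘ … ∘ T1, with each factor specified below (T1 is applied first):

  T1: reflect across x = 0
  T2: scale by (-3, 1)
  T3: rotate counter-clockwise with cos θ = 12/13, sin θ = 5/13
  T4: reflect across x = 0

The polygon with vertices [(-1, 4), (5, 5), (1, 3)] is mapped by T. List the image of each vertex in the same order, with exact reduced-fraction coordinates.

T1 reflect across x = 0: (-1, 4) → (1, 4); (5, 5) → (-5, 5); (1, 3) → (-1, 3)
T2 scale by (-3, 1): (1, 4) → (-3, 4); (-5, 5) → (15, 5); (-1, 3) → (3, 3)
T3 rotate counter-clockwise with cos θ = 12/13, sin θ = 5/13: (-3, 4) → (-56/13, 33/13); (15, 5) → (155/13, 135/13); (3, 3) → (21/13, 51/13)
T4 reflect across x = 0: (-56/13, 33/13) → (56/13, 33/13); (155/13, 135/13) → (-155/13, 135/13); (21/13, 51/13) → (-21/13, 51/13)

image vertices: (56/13, 33/13), (-155/13, 135/13), (-21/13, 51/13)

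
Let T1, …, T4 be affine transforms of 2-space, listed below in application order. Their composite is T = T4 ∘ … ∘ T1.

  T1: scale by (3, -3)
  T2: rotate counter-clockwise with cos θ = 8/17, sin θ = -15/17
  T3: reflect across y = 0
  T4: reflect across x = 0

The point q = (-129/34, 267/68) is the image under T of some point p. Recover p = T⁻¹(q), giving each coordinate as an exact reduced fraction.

T1 = [3 0 0; 0 -3 0; 0 0 1]
T2·T1 = [24/17 -45/17 0; -45/17 -24/17 0; 0 0 1]
T3·…·T1 = [24/17 -45/17 0; 45/17 24/17 0; 0 0 1]
T4·…·T1 = [-24/17 45/17 0; 45/17 24/17 0; 0 0 1]
det M = -9; M⁻¹ = [-8/51 5/17 0; 5/17 8/51 0; 0 0 1]
M⁻¹ · (-129/34, 267/68)ᵀ = (7/4, -1/2)ᵀ

p = (7/4, -1/2)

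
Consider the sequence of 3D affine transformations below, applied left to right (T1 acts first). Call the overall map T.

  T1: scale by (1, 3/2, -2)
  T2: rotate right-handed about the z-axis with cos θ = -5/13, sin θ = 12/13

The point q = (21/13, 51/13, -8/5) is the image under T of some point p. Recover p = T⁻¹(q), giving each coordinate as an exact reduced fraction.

T1 = [1 0 0 0; 0 3/2 0 0; 0 0 -2 0; 0 0 0 1]
T2·T1 = [-5/13 -18/13 0 0; 12/13 -15/26 0 0; 0 0 -2 0; 0 0 0 1]
det M = -3; M⁻¹ = [-5/13 12/13 0 0; -8/13 -10/39 0 0; 0 0 -1/2 0; 0 0 0 1]
M⁻¹ · (21/13, 51/13, -8/5)ᵀ = (3, -2, 4/5)ᵀ

p = (3, -2, 4/5)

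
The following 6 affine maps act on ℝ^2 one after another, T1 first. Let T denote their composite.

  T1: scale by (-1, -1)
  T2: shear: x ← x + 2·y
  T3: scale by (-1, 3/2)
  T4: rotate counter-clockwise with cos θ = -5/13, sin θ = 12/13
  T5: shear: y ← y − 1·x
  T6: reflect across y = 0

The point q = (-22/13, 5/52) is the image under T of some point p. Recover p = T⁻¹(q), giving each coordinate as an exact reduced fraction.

T1 = [-1 0 0; 0 -1 0; 0 0 1]
T2·T1 = [-1 -2 0; 0 -1 0; 0 0 1]
T3·…·T1 = [1 2 0; 0 -3/2 0; 0 0 1]
T4·…·T1 = [-5/13 8/13 0; 12/13 63/26 0; 0 0 1]
T5·…·T1 = [-5/13 8/13 0; 17/13 47/26 0; 0 0 1]
T6·…·T1 = [-5/13 8/13 0; -17/13 -47/26 0; 0 0 1]
det M = 3/2; M⁻¹ = [-47/39 -16/39 0; 34/39 -10/39 0; 0 0 1]
M⁻¹ · (-22/13, 5/52)ᵀ = (2, -3/2)ᵀ

p = (2, -3/2)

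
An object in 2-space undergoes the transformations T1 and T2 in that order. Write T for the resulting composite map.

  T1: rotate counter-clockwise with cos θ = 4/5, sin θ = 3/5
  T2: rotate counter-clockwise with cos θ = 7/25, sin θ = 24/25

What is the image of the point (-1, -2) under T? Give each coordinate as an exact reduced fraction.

T1 rotate counter-clockwise with cos θ = 4/5, sin θ = 3/5: (-1, -2) → (2/5, -11/5)
T2 rotate counter-clockwise with cos θ = 7/25, sin θ = 24/25: (2/5, -11/5) → (278/125, -29/125)

T(p) = (278/125, -29/125)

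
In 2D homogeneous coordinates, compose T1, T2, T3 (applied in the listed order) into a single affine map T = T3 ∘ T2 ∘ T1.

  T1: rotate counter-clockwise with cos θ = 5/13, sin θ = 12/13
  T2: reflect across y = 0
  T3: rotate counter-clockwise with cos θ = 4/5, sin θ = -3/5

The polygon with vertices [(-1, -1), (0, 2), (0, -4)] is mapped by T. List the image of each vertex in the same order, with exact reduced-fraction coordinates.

T1 rotate counter-clockwise with cos θ = 5/13, sin θ = 12/13: (-1, -1) → (7/13, -17/13); (0, 2) → (-24/13, 10/13); (0, -4) → (48/13, -20/13)
T2 reflect across y = 0: (7/13, -17/13) → (7/13, 17/13); (-24/13, 10/13) → (-24/13, -10/13); (48/13, -20/13) → (48/13, 20/13)
T3 rotate counter-clockwise with cos θ = 4/5, sin θ = -3/5: (7/13, 17/13) → (79/65, 47/65); (-24/13, -10/13) → (-126/65, 32/65); (48/13, 20/13) → (252/65, -64/65)

image vertices: (79/65, 47/65), (-126/65, 32/65), (252/65, -64/65)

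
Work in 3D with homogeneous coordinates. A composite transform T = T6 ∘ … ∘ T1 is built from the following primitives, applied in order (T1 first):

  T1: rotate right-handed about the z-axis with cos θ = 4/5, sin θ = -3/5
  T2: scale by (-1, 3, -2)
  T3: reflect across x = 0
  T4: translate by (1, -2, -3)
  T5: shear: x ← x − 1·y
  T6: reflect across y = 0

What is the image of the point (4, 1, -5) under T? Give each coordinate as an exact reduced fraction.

T1 rotate right-handed about the z-axis with cos θ = 4/5, sin θ = -3/5: (4, 1, -5) → (19/5, -8/5, -5)
T2 scale by (-1, 3, -2): (19/5, -8/5, -5) → (-19/5, -24/5, 10)
T3 reflect across x = 0: (-19/5, -24/5, 10) → (19/5, -24/5, 10)
T4 translate by (1, -2, -3): (19/5, -24/5, 10) → (24/5, -34/5, 7)
T5 shear: x ← x − 1·y: (24/5, -34/5, 7) → (58/5, -34/5, 7)
T6 reflect across y = 0: (58/5, -34/5, 7) → (58/5, 34/5, 7)

T(p) = (58/5, 34/5, 7)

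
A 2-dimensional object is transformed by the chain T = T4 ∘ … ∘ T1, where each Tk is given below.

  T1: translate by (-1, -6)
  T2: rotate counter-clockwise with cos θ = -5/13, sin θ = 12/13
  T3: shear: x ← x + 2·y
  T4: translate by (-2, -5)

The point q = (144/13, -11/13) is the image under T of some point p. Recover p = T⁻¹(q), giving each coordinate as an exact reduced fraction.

T1 = [1 0 -1; 0 1 -6; 0 0 1]
T2·T1 = [-5/13 -12/13 77/13; 12/13 -5/13 18/13; 0 0 1]
T3·…·T1 = [19/13 -22/13 113/13; 12/13 -5/13 18/13; 0 0 1]
T4·…·T1 = [19/13 -22/13 87/13; 12/13 -5/13 -47/13; 0 0 1]
det M = 1; M⁻¹ = [-5/13 22/13 113/13; -12/13 19/13 149/13; 0 0 1]
M⁻¹ · (144/13, -11/13)ᵀ = (3, 0)ᵀ

p = (3, 0)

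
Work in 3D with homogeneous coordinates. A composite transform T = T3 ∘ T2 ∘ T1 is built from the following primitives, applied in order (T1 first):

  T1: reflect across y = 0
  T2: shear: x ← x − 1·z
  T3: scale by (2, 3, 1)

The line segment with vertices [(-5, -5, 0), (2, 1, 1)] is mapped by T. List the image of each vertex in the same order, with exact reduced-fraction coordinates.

T1 reflect across y = 0: (-5, -5, 0) → (-5, 5, 0); (2, 1, 1) → (2, -1, 1)
T2 shear: x ← x − 1·z: (-5, 5, 0) → (-5, 5, 0); (2, -1, 1) → (1, -1, 1)
T3 scale by (2, 3, 1): (-5, 5, 0) → (-10, 15, 0); (1, -1, 1) → (2, -3, 1)

image vertices: (-10, 15, 0), (2, -3, 1)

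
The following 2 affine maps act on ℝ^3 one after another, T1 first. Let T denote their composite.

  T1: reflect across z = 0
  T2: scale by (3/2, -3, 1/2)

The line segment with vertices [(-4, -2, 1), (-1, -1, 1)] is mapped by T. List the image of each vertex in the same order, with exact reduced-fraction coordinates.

image vertices: (-6, 6, -1/2), (-3/2, 3, -1/2)

T1 reflect across z = 0: (-4, -2, 1) → (-4, -2, -1); (-1, -1, 1) → (-1, -1, -1)
T2 scale by (3/2, -3, 1/2): (-4, -2, -1) → (-6, 6, -1/2); (-1, -1, -1) → (-3/2, 3, -1/2)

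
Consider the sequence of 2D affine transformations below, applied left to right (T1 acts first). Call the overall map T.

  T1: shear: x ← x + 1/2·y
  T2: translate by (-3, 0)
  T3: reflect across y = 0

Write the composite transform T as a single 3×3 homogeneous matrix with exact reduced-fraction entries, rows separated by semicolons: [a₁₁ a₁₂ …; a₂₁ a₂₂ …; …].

T1 = [1 1/2 0; 0 1 0; 0 0 1]
T2·T1 = [1 1/2 -3; 0 1 0; 0 0 1]
T3·…·T1 = [1 1/2 -3; 0 -1 0; 0 0 1]

T = [1 1/2 -3; 0 -1 0; 0 0 1]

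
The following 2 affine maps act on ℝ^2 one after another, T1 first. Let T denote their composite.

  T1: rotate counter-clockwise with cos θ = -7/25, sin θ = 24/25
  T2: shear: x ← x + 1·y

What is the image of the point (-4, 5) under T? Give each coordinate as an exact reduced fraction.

T1 rotate counter-clockwise with cos θ = -7/25, sin θ = 24/25: (-4, 5) → (-92/25, -131/25)
T2 shear: x ← x + 1·y: (-92/25, -131/25) → (-223/25, -131/25)

T(p) = (-223/25, -131/25)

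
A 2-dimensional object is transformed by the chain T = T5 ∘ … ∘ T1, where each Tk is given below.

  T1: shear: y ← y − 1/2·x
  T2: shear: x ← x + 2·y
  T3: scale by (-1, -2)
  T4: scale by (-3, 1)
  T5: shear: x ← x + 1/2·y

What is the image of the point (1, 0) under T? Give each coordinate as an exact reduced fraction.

T1 shear: y ← y − 1/2·x: (1, 0) → (1, -1/2)
T2 shear: x ← x + 2·y: (1, -1/2) → (0, -1/2)
T3 scale by (-1, -2): (0, -1/2) → (0, 1)
T4 scale by (-3, 1): (0, 1) → (0, 1)
T5 shear: x ← x + 1/2·y: (0, 1) → (1/2, 1)

T(p) = (1/2, 1)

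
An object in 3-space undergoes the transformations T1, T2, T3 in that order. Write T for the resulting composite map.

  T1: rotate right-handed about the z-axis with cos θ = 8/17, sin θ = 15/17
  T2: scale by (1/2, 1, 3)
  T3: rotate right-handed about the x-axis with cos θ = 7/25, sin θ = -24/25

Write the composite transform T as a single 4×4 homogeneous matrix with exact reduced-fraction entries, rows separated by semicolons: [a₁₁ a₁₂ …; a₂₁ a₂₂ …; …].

T1 = [8/17 -15/17 0 0; 15/17 8/17 0 0; 0 0 1 0; 0 0 0 1]
T2·T1 = [4/17 -15/34 0 0; 15/17 8/17 0 0; 0 0 3 0; 0 0 0 1]
T3·…·T1 = [4/17 -15/34 0 0; 21/85 56/425 72/25 0; -72/85 -192/425 21/25 0; 0 0 0 1]

T = [4/17 -15/34 0 0; 21/85 56/425 72/25 0; -72/85 -192/425 21/25 0; 0 0 0 1]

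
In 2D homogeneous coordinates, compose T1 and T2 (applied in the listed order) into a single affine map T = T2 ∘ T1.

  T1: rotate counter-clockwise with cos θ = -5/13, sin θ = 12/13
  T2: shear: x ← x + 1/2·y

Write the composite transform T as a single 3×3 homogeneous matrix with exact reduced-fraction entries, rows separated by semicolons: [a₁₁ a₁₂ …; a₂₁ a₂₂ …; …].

T = [1/13 -29/26 0; 12/13 -5/13 0; 0 0 1]

T1 = [-5/13 -12/13 0; 12/13 -5/13 0; 0 0 1]
T2·T1 = [1/13 -29/26 0; 12/13 -5/13 0; 0 0 1]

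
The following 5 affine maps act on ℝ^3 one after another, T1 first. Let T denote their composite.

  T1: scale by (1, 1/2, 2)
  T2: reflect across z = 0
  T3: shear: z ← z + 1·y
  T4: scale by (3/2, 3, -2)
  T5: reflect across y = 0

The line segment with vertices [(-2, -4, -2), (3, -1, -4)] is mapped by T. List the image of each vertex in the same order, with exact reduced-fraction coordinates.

T1 scale by (1, 1/2, 2): (-2, -4, -2) → (-2, -2, -4); (3, -1, -4) → (3, -1/2, -8)
T2 reflect across z = 0: (-2, -2, -4) → (-2, -2, 4); (3, -1/2, -8) → (3, -1/2, 8)
T3 shear: z ← z + 1·y: (-2, -2, 4) → (-2, -2, 2); (3, -1/2, 8) → (3, -1/2, 15/2)
T4 scale by (3/2, 3, -2): (-2, -2, 2) → (-3, -6, -4); (3, -1/2, 15/2) → (9/2, -3/2, -15)
T5 reflect across y = 0: (-3, -6, -4) → (-3, 6, -4); (9/2, -3/2, -15) → (9/2, 3/2, -15)

image vertices: (-3, 6, -4), (9/2, 3/2, -15)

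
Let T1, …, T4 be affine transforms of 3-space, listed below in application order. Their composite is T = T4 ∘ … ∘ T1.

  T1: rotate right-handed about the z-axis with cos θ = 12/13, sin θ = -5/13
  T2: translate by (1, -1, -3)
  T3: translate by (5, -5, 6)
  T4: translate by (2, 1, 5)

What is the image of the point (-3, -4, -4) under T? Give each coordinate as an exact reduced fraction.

T(p) = (48/13, -98/13, 4)

T1 rotate right-handed about the z-axis with cos θ = 12/13, sin θ = -5/13: (-3, -4, -4) → (-56/13, -33/13, -4)
T2 translate by (1, -1, -3): (-56/13, -33/13, -4) → (-43/13, -46/13, -7)
T3 translate by (5, -5, 6): (-43/13, -46/13, -7) → (22/13, -111/13, -1)
T4 translate by (2, 1, 5): (22/13, -111/13, -1) → (48/13, -98/13, 4)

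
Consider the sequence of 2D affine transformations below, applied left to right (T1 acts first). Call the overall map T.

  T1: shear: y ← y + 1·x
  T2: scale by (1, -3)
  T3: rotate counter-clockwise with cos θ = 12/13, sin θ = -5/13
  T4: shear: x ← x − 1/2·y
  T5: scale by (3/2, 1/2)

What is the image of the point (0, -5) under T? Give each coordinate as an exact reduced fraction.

T1 shear: y ← y + 1·x: (0, -5) → (0, -5)
T2 scale by (1, -3): (0, -5) → (0, 15)
T3 rotate counter-clockwise with cos θ = 12/13, sin θ = -5/13: (0, 15) → (75/13, 180/13)
T4 shear: x ← x − 1/2·y: (75/13, 180/13) → (-15/13, 180/13)
T5 scale by (3/2, 1/2): (-15/13, 180/13) → (-45/26, 90/13)

T(p) = (-45/26, 90/13)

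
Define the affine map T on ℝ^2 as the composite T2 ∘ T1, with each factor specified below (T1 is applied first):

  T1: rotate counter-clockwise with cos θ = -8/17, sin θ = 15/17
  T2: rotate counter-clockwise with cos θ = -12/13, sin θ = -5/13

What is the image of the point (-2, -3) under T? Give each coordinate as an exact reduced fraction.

T(p) = (-762/221, -233/221)

T1 rotate counter-clockwise with cos θ = -8/17, sin θ = 15/17: (-2, -3) → (61/17, -6/17)
T2 rotate counter-clockwise with cos θ = -12/13, sin θ = -5/13: (61/17, -6/17) → (-762/221, -233/221)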